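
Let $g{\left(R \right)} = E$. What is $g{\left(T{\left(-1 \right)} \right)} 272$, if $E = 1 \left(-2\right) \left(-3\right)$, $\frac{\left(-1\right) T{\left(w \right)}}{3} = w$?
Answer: $1632$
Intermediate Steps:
$T{\left(w \right)} = - 3 w$
$E = 6$ ($E = \left(-2\right) \left(-3\right) = 6$)
$g{\left(R \right)} = 6$
$g{\left(T{\left(-1 \right)} \right)} 272 = 6 \cdot 272 = 1632$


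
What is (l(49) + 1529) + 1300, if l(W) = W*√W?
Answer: 3172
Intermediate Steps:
l(W) = W^(3/2)
(l(49) + 1529) + 1300 = (49^(3/2) + 1529) + 1300 = (343 + 1529) + 1300 = 1872 + 1300 = 3172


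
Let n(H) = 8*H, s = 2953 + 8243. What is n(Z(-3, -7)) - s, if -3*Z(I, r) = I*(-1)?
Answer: -11204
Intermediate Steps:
s = 11196
Z(I, r) = I/3 (Z(I, r) = -I*(-1)/3 = -(-1)*I/3 = I/3)
n(Z(-3, -7)) - s = 8*((⅓)*(-3)) - 1*11196 = 8*(-1) - 11196 = -8 - 11196 = -11204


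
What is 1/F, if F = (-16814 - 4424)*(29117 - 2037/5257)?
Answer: -751/464402341088 ≈ -1.6171e-9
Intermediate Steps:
F = -464402341088/751 (F = -21238*(29117 - 2037*1/5257) = -21238*(29117 - 291/751) = -21238*21866576/751 = -464402341088/751 ≈ -6.1838e+8)
1/F = 1/(-464402341088/751) = -751/464402341088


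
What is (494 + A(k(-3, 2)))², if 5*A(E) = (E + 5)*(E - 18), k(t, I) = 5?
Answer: 219024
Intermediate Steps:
A(E) = (-18 + E)*(5 + E)/5 (A(E) = ((E + 5)*(E - 18))/5 = ((5 + E)*(-18 + E))/5 = ((-18 + E)*(5 + E))/5 = (-18 + E)*(5 + E)/5)
(494 + A(k(-3, 2)))² = (494 + (-18 - 13/5*5 + (⅕)*5²))² = (494 + (-18 - 13 + (⅕)*25))² = (494 + (-18 - 13 + 5))² = (494 - 26)² = 468² = 219024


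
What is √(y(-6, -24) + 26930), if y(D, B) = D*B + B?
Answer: 5*√1082 ≈ 164.47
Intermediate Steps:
y(D, B) = B + B*D (y(D, B) = B*D + B = B + B*D)
√(y(-6, -24) + 26930) = √(-24*(1 - 6) + 26930) = √(-24*(-5) + 26930) = √(120 + 26930) = √27050 = 5*√1082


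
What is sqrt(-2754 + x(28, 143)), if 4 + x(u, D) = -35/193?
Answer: I*sqrt(102739497)/193 ≈ 52.518*I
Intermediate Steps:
x(u, D) = -807/193 (x(u, D) = -4 - 35/193 = -807/193)
sqrt(-2754 + x(28, 143)) = sqrt(-2754 - 807/193) = sqrt(-532329/193) = I*sqrt(102739497)/193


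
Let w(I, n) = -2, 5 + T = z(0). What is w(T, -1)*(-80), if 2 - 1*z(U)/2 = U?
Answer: 160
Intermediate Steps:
z(U) = 4 - 2*U
T = -1 (T = -5 + (4 - 2*0) = -5 + (4 + 0) = -5 + 4 = -1)
w(T, -1)*(-80) = -2*(-80) = 160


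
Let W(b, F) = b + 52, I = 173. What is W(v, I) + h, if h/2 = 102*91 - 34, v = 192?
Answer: 18740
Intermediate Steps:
W(b, F) = 52 + b
h = 18496 (h = 2*(102*91 - 34) = 2*(9282 - 34) = 2*9248 = 18496)
W(v, I) + h = (52 + 192) + 18496 = 244 + 18496 = 18740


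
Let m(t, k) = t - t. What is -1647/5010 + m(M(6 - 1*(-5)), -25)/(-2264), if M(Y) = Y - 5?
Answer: -549/1670 ≈ -0.32874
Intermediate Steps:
M(Y) = -5 + Y
m(t, k) = 0
-1647/5010 + m(M(6 - 1*(-5)), -25)/(-2264) = -1647/5010 + 0/(-2264) = -1647*1/5010 + 0*(-1/2264) = -549/1670 + 0 = -549/1670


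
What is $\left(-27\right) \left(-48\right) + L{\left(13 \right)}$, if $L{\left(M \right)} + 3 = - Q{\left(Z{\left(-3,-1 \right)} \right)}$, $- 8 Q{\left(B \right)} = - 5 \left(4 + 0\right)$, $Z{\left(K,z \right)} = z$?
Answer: $\frac{2581}{2} \approx 1290.5$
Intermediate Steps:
$Q{\left(B \right)} = \frac{5}{2}$ ($Q{\left(B \right)} = - \frac{\left(-5\right) \left(4 + 0\right)}{8} = - \frac{\left(-5\right) 4}{8} = \left(- \frac{1}{8}\right) \left(-20\right) = \frac{5}{2}$)
$L{\left(M \right)} = - \frac{11}{2}$ ($L{\left(M \right)} = -3 - \frac{5}{2} = - \frac{11}{2}$)
$\left(-27\right) \left(-48\right) + L{\left(13 \right)} = \left(-27\right) \left(-48\right) - \frac{11}{2} = 1296 - \frac{11}{2} = \frac{2581}{2}$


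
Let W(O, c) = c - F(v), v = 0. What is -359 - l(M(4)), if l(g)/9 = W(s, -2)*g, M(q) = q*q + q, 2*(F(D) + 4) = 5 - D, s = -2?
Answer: -269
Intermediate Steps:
F(D) = -3/2 - D/2 (F(D) = -4 + (5 - D)/2 = -4 + (5/2 - D/2) = -3/2 - D/2)
W(O, c) = 3/2 + c (W(O, c) = c - (-3/2 - 1/2*0) = c - (-3/2 + 0) = c - 1*(-3/2) = c + 3/2 = 3/2 + c)
M(q) = q + q**2 (M(q) = q**2 + q = q + q**2)
l(g) = -9*g/2 (l(g) = 9*((3/2 - 2)*g) = 9*(-g/2) = -9*g/2)
-359 - l(M(4)) = -359 - (-9)*4*(1 + 4)/2 = -359 - (-9)*4*5/2 = -359 - (-9)*20/2 = -359 - 1*(-90) = -359 + 90 = -269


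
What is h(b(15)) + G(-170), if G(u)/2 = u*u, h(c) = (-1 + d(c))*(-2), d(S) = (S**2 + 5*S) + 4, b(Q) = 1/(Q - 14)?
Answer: 57782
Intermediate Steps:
b(Q) = 1/(-14 + Q)
d(S) = 4 + S**2 + 5*S
h(c) = -6 - 10*c - 2*c**2 (h(c) = (-1 + (4 + c**2 + 5*c))*(-2) = (3 + c**2 + 5*c)*(-2) = -6 - 10*c - 2*c**2)
G(u) = 2*u**2 (G(u) = 2*(u*u) = 2*u**2)
h(b(15)) + G(-170) = (-6 - 10/(-14 + 15) - 2/(-14 + 15)**2) + 2*(-170)**2 = (-6 - 10/1 - 2*(1/1)**2) + 2*28900 = (-6 - 10*1 - 2*1**2) + 57800 = (-6 - 10 - 2*1) + 57800 = (-6 - 10 - 2) + 57800 = -18 + 57800 = 57782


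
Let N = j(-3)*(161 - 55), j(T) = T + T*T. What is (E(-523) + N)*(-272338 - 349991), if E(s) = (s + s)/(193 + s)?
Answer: -21877561109/55 ≈ -3.9777e+8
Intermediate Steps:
j(T) = T + T²
N = 636 (N = (-3*(1 - 3))*(161 - 55) = -3*(-2)*106 = 6*106 = 636)
E(s) = 2*s/(193 + s) (E(s) = (2*s)/(193 + s) = 2*s/(193 + s))
(E(-523) + N)*(-272338 - 349991) = (2*(-523)/(193 - 523) + 636)*(-272338 - 349991) = (2*(-523)/(-330) + 636)*(-622329) = (2*(-523)*(-1/330) + 636)*(-622329) = (523/165 + 636)*(-622329) = (105463/165)*(-622329) = -21877561109/55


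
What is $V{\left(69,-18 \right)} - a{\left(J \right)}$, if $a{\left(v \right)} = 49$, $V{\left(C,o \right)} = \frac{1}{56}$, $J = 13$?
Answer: $- \frac{2743}{56} \approx -48.982$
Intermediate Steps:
$V{\left(C,o \right)} = \frac{1}{56}$
$V{\left(69,-18 \right)} - a{\left(J \right)} = \frac{1}{56} - 49 = - \frac{2743}{56}$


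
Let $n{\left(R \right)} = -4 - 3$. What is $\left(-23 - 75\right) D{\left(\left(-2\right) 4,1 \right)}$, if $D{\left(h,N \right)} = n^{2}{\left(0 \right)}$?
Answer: $-4802$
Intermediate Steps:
$n{\left(R \right)} = -7$ ($n{\left(R \right)} = -4 - 3 = -7$)
$D{\left(h,N \right)} = 49$ ($D{\left(h,N \right)} = \left(-7\right)^{2} = 49$)
$\left(-23 - 75\right) D{\left(\left(-2\right) 4,1 \right)} = \left(-23 - 75\right) 49 = \left(-98\right) 49 = -4802$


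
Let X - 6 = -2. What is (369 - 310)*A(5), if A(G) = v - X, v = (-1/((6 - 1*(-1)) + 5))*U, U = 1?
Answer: -2891/12 ≈ -240.92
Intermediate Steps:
X = 4 (X = 6 - 2 = 4)
v = -1/12 (v = -1/((6 - 1*(-1)) + 5)*1 = -1/((6 + 1) + 5)*1 = -1/(7 + 5)*1 = -1/12*1 = -1/12 ≈ -0.083333)
A(G) = -49/12 (A(G) = -1/12 - 1*4 = -1/12 - 4 = -49/12)
(369 - 310)*A(5) = (369 - 310)*(-49/12) = 59*(-49/12) = -2891/12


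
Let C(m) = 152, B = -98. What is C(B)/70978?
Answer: 76/35489 ≈ 0.0021415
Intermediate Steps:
C(B)/70978 = 152/70978 = 152*(1/70978) = 76/35489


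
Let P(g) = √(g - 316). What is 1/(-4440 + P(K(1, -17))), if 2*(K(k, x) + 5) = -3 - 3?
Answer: -370/1642827 - I/1095218 ≈ -0.00022522 - 9.1306e-7*I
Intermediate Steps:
K(k, x) = -8 (K(k, x) = -5 + (-3 - 3)/2 = -5 + (½)*(-6) = -5 - 3 = -8)
P(g) = √(-316 + g)
1/(-4440 + P(K(1, -17))) = 1/(-4440 + √(-316 - 8)) = 1/(-4440 + √(-324)) = 1/(-4440 + 18*I) = (-4440 - 18*I)/19713924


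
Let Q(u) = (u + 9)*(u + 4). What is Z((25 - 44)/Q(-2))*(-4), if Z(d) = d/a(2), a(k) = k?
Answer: 19/7 ≈ 2.7143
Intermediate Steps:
Q(u) = (4 + u)*(9 + u) (Q(u) = (9 + u)*(4 + u) = (4 + u)*(9 + u))
Z(d) = d/2
Z((25 - 44)/Q(-2))*(-4) = (((25 - 44)/(36 + (-2)² + 13*(-2)))/2)*(-4) = ((-19/(36 + 4 - 26))/2)*(-4) = ((-19/14)/2)*(-4) = ((-19*1/14)/2)*(-4) = ((½)*(-19/14))*(-4) = -19/28*(-4) = 19/7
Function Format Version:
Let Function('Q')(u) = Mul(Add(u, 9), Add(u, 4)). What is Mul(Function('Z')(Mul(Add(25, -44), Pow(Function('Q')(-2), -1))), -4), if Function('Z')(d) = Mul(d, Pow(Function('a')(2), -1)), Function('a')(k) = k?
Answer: Rational(19, 7) ≈ 2.7143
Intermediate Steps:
Function('Q')(u) = Mul(Add(4, u), Add(9, u)) (Function('Q')(u) = Mul(Add(9, u), Add(4, u)) = Mul(Add(4, u), Add(9, u)))
Function('Z')(d) = Mul(Rational(1, 2), d) (Function('Z')(d) = Mul(d, Pow(2, -1)) = Mul(d, Rational(1, 2)) = Mul(Rational(1, 2), d))
Mul(Function('Z')(Mul(Add(25, -44), Pow(Function('Q')(-2), -1))), -4) = Mul(Mul(Rational(1, 2), Mul(Add(25, -44), Pow(Add(36, Pow(-2, 2), Mul(13, -2)), -1))), -4) = Mul(Mul(Rational(1, 2), Mul(-19, Pow(Add(36, 4, -26), -1))), -4) = Mul(Mul(Rational(1, 2), Mul(-19, Pow(14, -1))), -4) = Mul(Mul(Rational(1, 2), Mul(-19, Rational(1, 14))), -4) = Mul(Mul(Rational(1, 2), Rational(-19, 14)), -4) = Mul(Rational(-19, 28), -4) = Rational(19, 7)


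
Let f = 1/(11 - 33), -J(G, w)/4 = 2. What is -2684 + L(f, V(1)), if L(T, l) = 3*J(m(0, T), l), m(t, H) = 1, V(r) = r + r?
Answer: -2708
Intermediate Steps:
V(r) = 2*r
J(G, w) = -8 (J(G, w) = -4*2 = -8)
f = -1/22 (f = 1/(-22) = -1/22 ≈ -0.045455)
L(T, l) = -24 (L(T, l) = 3*(-8) = -24)
-2684 + L(f, V(1)) = -2684 - 24 = -2708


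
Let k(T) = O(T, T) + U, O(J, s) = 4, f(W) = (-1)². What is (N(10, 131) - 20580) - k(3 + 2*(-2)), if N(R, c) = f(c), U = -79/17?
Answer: -349832/17 ≈ -20578.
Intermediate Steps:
f(W) = 1
U = -79/17 (U = -79*1/17 = -79/17 ≈ -4.6471)
N(R, c) = 1
k(T) = -11/17 (k(T) = 4 - 79/17 = -11/17)
(N(10, 131) - 20580) - k(3 + 2*(-2)) = (1 - 20580) - 1*(-11/17) = -20579 + 11/17 = -349832/17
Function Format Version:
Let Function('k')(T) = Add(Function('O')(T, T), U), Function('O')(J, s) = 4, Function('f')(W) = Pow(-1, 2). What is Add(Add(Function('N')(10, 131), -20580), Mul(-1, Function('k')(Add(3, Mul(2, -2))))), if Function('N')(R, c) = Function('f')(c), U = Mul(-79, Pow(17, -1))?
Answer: Rational(-349832, 17) ≈ -20578.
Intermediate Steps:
Function('f')(W) = 1
U = Rational(-79, 17) (U = Mul(-79, Rational(1, 17)) = Rational(-79, 17) ≈ -4.6471)
Function('N')(R, c) = 1
Function('k')(T) = Rational(-11, 17) (Function('k')(T) = Add(4, Rational(-79, 17)) = Rational(-11, 17))
Add(Add(Function('N')(10, 131), -20580), Mul(-1, Function('k')(Add(3, Mul(2, -2))))) = Add(Add(1, -20580), Mul(-1, Rational(-11, 17))) = Add(-20579, Rational(11, 17)) = Rational(-349832, 17)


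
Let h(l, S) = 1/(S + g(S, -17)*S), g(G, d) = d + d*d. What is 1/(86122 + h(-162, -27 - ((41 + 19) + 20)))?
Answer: 29211/2515709741 ≈ 1.1611e-5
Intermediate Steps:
g(G, d) = d + d²
h(l, S) = 1/(273*S) (h(l, S) = 1/(S + (-17*(1 - 17))*S) = 1/(S + (-17*(-16))*S) = 1/(S + 272*S) = 1/(273*S))
1/(86122 + h(-162, -27 - ((41 + 19) + 20))) = 1/(86122 + 1/(273*(-27 - ((41 + 19) + 20)))) = 1/(86122 + 1/(273*(-27 - (60 + 20)))) = 1/(86122 + 1/(273*(-27 - 1*80))) = 1/(86122 + 1/(273*(-27 - 80))) = 1/(86122 + (1/273)/(-107)) = 1/(86122 + (1/273)*(-1/107)) = 1/(86122 - 1/29211) = 1/(2515709741/29211) = 29211/2515709741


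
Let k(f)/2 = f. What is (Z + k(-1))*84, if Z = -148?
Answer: -12600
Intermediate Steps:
k(f) = 2*f
(Z + k(-1))*84 = (-148 + 2*(-1))*84 = (-148 - 2)*84 = -150*84 = -12600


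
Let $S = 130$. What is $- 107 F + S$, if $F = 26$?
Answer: $-2652$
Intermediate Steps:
$- 107 F + S = \left(-107\right) 26 + 130 = -2782 + 130 = -2652$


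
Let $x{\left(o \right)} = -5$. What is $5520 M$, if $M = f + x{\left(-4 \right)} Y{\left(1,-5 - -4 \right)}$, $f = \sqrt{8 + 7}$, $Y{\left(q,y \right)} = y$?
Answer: $27600 + 5520 \sqrt{15} \approx 48979.0$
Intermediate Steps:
$f = \sqrt{15} \approx 3.873$
$M = 5 + \sqrt{15}$ ($M = \sqrt{15} - 5 \left(-5 - -4\right) = \sqrt{15} - 5 \left(-5 + 4\right) = \sqrt{15} - -5 = \sqrt{15} + 5 = 5 + \sqrt{15} \approx 8.873$)
$5520 M = 5520 \left(5 + \sqrt{15}\right) = 27600 + 5520 \sqrt{15}$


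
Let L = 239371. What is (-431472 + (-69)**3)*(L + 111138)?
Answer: -266380180329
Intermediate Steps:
(-431472 + (-69)**3)*(L + 111138) = (-431472 + (-69)**3)*(239371 + 111138) = (-431472 - 328509)*350509 = -759981*350509 = -266380180329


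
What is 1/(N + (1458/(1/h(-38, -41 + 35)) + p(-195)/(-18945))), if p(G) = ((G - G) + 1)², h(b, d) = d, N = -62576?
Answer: -18945/1351233181 ≈ -1.4021e-5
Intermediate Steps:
p(G) = 1 (p(G) = (0 + 1)² = 1² = 1)
1/(N + (1458/(1/h(-38, -41 + 35)) + p(-195)/(-18945))) = 1/(-62576 + (1458/(1/(-41 + 35)) + 1/(-18945))) = 1/(-62576 + (1458/(1/(-6)) + 1*(-1/18945))) = 1/(-62576 + (1458/(-⅙) - 1/18945)) = 1/(-62576 + (1458*(-6) - 1/18945)) = 1/(-62576 + (-8748 - 1/18945)) = 1/(-62576 - 165730861/18945) = 1/(-1351233181/18945) = -18945/1351233181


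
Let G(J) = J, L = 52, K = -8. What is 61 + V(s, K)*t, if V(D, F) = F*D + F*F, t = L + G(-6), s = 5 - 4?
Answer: 2637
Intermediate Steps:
s = 1
t = 46 (t = 52 - 6 = 46)
V(D, F) = F**2 + D*F (V(D, F) = D*F + F**2 = F**2 + D*F)
61 + V(s, K)*t = 61 - 8*(1 - 8)*46 = 61 - 8*(-7)*46 = 61 + 56*46 = 61 + 2576 = 2637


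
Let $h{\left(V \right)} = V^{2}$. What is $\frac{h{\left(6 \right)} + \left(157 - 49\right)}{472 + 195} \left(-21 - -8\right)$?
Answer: $- \frac{1872}{667} \approx -2.8066$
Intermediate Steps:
$\frac{h{\left(6 \right)} + \left(157 - 49\right)}{472 + 195} \left(-21 - -8\right) = \frac{6^{2} + \left(157 - 49\right)}{472 + 195} \left(-21 - -8\right) = \frac{36 + \left(157 - 49\right)}{667} \left(-21 + 8\right) = \left(36 + 108\right) \frac{1}{667} \left(-13\right) = 144 \cdot \frac{1}{667} \left(-13\right) = \frac{144}{667} \left(-13\right) = - \frac{1872}{667}$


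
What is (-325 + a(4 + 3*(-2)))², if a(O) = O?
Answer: 106929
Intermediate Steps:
(-325 + a(4 + 3*(-2)))² = (-325 + (4 + 3*(-2)))² = (-325 + (4 - 6))² = (-325 - 2)² = (-327)² = 106929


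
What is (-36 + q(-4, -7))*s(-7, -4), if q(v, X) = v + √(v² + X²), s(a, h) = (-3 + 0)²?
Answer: -360 + 9*√65 ≈ -287.44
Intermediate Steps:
s(a, h) = 9 (s(a, h) = (-3)² = 9)
q(v, X) = v + √(X² + v²)
(-36 + q(-4, -7))*s(-7, -4) = (-36 + (-4 + √((-7)² + (-4)²)))*9 = (-36 + (-4 + √(49 + 16)))*9 = (-36 + (-4 + √65))*9 = (-40 + √65)*9 = -360 + 9*√65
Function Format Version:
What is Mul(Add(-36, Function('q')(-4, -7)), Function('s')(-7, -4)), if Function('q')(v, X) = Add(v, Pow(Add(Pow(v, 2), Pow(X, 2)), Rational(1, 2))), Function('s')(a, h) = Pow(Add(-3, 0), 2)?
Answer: Add(-360, Mul(9, Pow(65, Rational(1, 2)))) ≈ -287.44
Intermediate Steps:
Function('s')(a, h) = 9 (Function('s')(a, h) = Pow(-3, 2) = 9)
Function('q')(v, X) = Add(v, Pow(Add(Pow(X, 2), Pow(v, 2)), Rational(1, 2)))
Mul(Add(-36, Function('q')(-4, -7)), Function('s')(-7, -4)) = Mul(Add(-36, Add(-4, Pow(Add(Pow(-7, 2), Pow(-4, 2)), Rational(1, 2)))), 9) = Mul(Add(-36, Add(-4, Pow(Add(49, 16), Rational(1, 2)))), 9) = Mul(Add(-36, Add(-4, Pow(65, Rational(1, 2)))), 9) = Mul(Add(-40, Pow(65, Rational(1, 2))), 9) = Add(-360, Mul(9, Pow(65, Rational(1, 2))))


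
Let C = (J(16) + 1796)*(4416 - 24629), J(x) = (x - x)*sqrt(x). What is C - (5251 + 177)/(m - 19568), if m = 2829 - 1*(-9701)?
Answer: -5554289726/153 ≈ -3.6303e+7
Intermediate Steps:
J(x) = 0 (J(x) = 0*sqrt(x) = 0)
C = -36302548 (C = (0 + 1796)*(4416 - 24629) = 1796*(-20213) = -36302548)
m = 12530 (m = 2829 + 9701 = 12530)
C - (5251 + 177)/(m - 19568) = -36302548 - (5251 + 177)/(12530 - 19568) = -36302548 - 5428/(-7038) = -36302548 - 5428*(-1)/7038 = -36302548 - 1*(-118/153) = -36302548 + 118/153 = -5554289726/153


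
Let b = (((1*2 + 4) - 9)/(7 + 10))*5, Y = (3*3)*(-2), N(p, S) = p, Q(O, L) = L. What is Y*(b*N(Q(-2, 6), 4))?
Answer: 1620/17 ≈ 95.294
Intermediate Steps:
Y = -18 (Y = 9*(-2) = -18)
b = -15/17 (b = (((2 + 4) - 9)/17)*5 = ((6 - 9)*(1/17))*5 = -3*1/17*5 = -3/17*5 = -15/17 ≈ -0.88235)
Y*(b*N(Q(-2, 6), 4)) = -(-270)*6/17 = -18*(-90/17) = 1620/17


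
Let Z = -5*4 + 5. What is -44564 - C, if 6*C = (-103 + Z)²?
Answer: -140654/3 ≈ -46885.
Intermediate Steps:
Z = -15 (Z = -20 + 5 = -15)
C = 6962/3 (C = (-103 - 15)²/6 = (⅙)*(-118)² = (⅙)*13924 = 6962/3 ≈ 2320.7)
-44564 - C = -44564 - 1*6962/3 = -44564 - 6962/3 = -140654/3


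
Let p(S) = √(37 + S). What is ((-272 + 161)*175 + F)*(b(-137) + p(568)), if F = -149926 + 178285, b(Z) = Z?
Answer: -1223958 + 98274*√5 ≈ -1.0042e+6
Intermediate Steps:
F = 28359
((-272 + 161)*175 + F)*(b(-137) + p(568)) = ((-272 + 161)*175 + 28359)*(-137 + √(37 + 568)) = (-111*175 + 28359)*(-137 + √605) = (-19425 + 28359)*(-137 + 11*√5) = 8934*(-137 + 11*√5) = -1223958 + 98274*√5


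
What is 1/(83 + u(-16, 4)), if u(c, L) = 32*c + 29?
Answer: -1/400 ≈ -0.0025000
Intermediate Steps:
u(c, L) = 29 + 32*c
1/(83 + u(-16, 4)) = 1/(83 + (29 + 32*(-16))) = 1/(83 + (29 - 512)) = 1/(83 - 483) = 1/(-400) = -1/400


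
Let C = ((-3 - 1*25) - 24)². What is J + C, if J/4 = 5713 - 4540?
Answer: 7396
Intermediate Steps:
J = 4692 (J = 4*(5713 - 4540) = 4*1173 = 4692)
C = 2704 (C = ((-3 - 25) - 24)² = (-28 - 24)² = (-52)² = 2704)
J + C = 4692 + 2704 = 7396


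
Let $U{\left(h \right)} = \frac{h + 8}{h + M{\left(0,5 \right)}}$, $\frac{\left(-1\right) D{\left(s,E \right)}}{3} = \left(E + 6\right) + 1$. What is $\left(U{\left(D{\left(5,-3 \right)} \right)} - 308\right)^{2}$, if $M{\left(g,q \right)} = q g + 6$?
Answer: $\frac{850084}{9} \approx 94454.0$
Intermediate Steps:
$D{\left(s,E \right)} = -21 - 3 E$ ($D{\left(s,E \right)} = - 3 \left(\left(E + 6\right) + 1\right) = - 3 \left(\left(6 + E\right) + 1\right) = - 3 \left(7 + E\right) = -21 - 3 E$)
$M{\left(g,q \right)} = 6 + g q$ ($M{\left(g,q \right)} = g q + 6 = 6 + g q$)
$U{\left(h \right)} = \frac{8 + h}{6 + h}$ ($U{\left(h \right)} = \frac{h + 8}{h + \left(6 + 0 \cdot 5\right)} = \frac{8 + h}{h + \left(6 + 0\right)} = \frac{8 + h}{h + 6} = \frac{8 + h}{6 + h}$)
$\left(U{\left(D{\left(5,-3 \right)} \right)} - 308\right)^{2} = \left(\frac{8 - 12}{6 - 12} - 308\right)^{2} = \left(\frac{1}{-6} \left(-4\right) - 308\right)^{2} = \left(\left(- \frac{1}{6}\right) \left(-4\right) - 308\right)^{2} = \left(\frac{2}{3} - 308\right)^{2} = \left(- \frac{922}{3}\right)^{2} = \frac{850084}{9}$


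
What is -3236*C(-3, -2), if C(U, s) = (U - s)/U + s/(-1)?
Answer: -22652/3 ≈ -7550.7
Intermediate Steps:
C(U, s) = -s + (U - s)/U (C(U, s) = (U - s)/U + s*(-1) = (U - s)/U - s = -s + (U - s)/U)
-3236*C(-3, -2) = -3236*(1 - 1*(-2) - 1*(-2)/(-3)) = -3236*(1 + 2 - 1*(-2)*(-1/3)) = -3236*(1 + 2 - 2/3) = -3236*7/3 = -22652/3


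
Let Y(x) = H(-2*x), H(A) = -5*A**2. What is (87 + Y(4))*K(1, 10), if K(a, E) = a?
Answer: -233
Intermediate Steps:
Y(x) = -20*x**2 (Y(x) = -5*4*x**2 = -20*x**2)
(87 + Y(4))*K(1, 10) = (87 - 20*4**2)*1 = (87 - 20*16)*1 = (87 - 320)*1 = -233*1 = -233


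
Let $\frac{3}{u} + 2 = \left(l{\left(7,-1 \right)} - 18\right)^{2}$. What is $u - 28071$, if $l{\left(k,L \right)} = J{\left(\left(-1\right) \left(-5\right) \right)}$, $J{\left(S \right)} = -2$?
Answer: $- \frac{11172255}{398} \approx -28071.0$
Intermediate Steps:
$l{\left(k,L \right)} = -2$
$u = \frac{3}{398}$ ($u = \frac{3}{-2 + \left(-2 - 18\right)^{2}} = \frac{3}{-2 + \left(-20\right)^{2}} = \frac{3}{-2 + 400} = \frac{3}{398} \approx 0.0075377$)
$u - 28071 = \frac{3}{398} - 28071 = - \frac{11172255}{398}$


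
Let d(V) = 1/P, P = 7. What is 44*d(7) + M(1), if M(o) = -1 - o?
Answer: 30/7 ≈ 4.2857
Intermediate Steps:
d(V) = ⅐ (d(V) = 1/7 = ⅐)
44*d(7) + M(1) = 44*(⅐) + (-1 - 1*1) = 44/7 + (-1 - 1) = 44/7 - 2 = 30/7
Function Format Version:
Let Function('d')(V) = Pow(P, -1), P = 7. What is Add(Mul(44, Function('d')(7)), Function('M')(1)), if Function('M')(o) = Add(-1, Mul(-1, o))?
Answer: Rational(30, 7) ≈ 4.2857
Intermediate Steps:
Function('d')(V) = Rational(1, 7) (Function('d')(V) = Pow(7, -1) = Rational(1, 7))
Add(Mul(44, Function('d')(7)), Function('M')(1)) = Add(Mul(44, Rational(1, 7)), Add(-1, Mul(-1, 1))) = Add(Rational(44, 7), Add(-1, -1)) = Add(Rational(44, 7), -2) = Rational(30, 7)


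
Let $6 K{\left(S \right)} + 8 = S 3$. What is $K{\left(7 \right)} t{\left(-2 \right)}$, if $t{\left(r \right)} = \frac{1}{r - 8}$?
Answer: $- \frac{13}{60} \approx -0.21667$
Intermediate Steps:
$t{\left(r \right)} = \frac{1}{-8 + r}$
$K{\left(S \right)} = - \frac{4}{3} + \frac{S}{2}$ ($K{\left(S \right)} = - \frac{4}{3} + \frac{S 3}{6} = - \frac{4}{3} + \frac{3 S}{6} = - \frac{4}{3} + \frac{S}{2}$)
$K{\left(7 \right)} t{\left(-2 \right)} = \frac{- \frac{4}{3} + \frac{1}{2} \cdot 7}{-8 - 2} = \frac{- \frac{4}{3} + \frac{7}{2}}{-10} = \frac{13}{6} \left(- \frac{1}{10}\right) = - \frac{13}{60}$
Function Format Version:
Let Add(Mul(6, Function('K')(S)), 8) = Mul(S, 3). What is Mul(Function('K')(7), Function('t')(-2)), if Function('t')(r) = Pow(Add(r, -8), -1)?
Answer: Rational(-13, 60) ≈ -0.21667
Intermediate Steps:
Function('t')(r) = Pow(Add(-8, r), -1)
Function('K')(S) = Add(Rational(-4, 3), Mul(Rational(1, 2), S)) (Function('K')(S) = Add(Rational(-4, 3), Mul(Rational(1, 6), Mul(S, 3))) = Add(Rational(-4, 3), Mul(Rational(1, 6), Mul(3, S))) = Add(Rational(-4, 3), Mul(Rational(1, 2), S)))
Mul(Function('K')(7), Function('t')(-2)) = Mul(Add(Rational(-4, 3), Mul(Rational(1, 2), 7)), Pow(Add(-8, -2), -1)) = Mul(Add(Rational(-4, 3), Rational(7, 2)), Pow(-10, -1)) = Mul(Rational(13, 6), Rational(-1, 10)) = Rational(-13, 60)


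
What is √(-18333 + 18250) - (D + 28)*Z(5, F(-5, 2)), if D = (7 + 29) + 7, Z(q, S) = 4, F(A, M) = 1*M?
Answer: -284 + I*√83 ≈ -284.0 + 9.1104*I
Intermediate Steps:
F(A, M) = M
D = 43 (D = 36 + 7 = 43)
√(-18333 + 18250) - (D + 28)*Z(5, F(-5, 2)) = √(-18333 + 18250) - (43 + 28)*4 = √(-83) - 71*4 = I*√83 - 1*284 = I*√83 - 284 = -284 + I*√83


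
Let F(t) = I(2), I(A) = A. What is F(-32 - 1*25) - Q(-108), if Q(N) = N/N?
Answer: 1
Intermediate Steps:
Q(N) = 1
F(t) = 2
F(-32 - 1*25) - Q(-108) = 2 - 1*1 = 2 - 1 = 1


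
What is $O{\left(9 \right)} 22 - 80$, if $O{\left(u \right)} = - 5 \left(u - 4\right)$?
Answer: $-630$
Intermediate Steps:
$O{\left(u \right)} = 20 - 5 u$ ($O{\left(u \right)} = - 5 \left(-4 + u\right) = 20 - 5 u$)
$O{\left(9 \right)} 22 - 80 = \left(20 - 45\right) 22 - 80 = \left(-25\right) 22 - 80 = -550 - 80 = -630$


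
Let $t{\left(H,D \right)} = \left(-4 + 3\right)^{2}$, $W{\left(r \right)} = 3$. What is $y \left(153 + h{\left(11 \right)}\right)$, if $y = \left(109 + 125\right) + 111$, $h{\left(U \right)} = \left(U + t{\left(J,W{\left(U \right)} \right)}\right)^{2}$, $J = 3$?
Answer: $102465$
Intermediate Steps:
$t{\left(H,D \right)} = 1$ ($t{\left(H,D \right)} = \left(-1\right)^{2} = 1$)
$h{\left(U \right)} = \left(1 + U\right)^{2}$ ($h{\left(U \right)} = \left(U + 1\right)^{2} = \left(1 + U\right)^{2}$)
$y = 345$ ($y = 234 + 111 = 345$)
$y \left(153 + h{\left(11 \right)}\right) = 345 \left(153 + \left(1 + 11\right)^{2}\right) = 345 \left(153 + 12^{2}\right) = 345 \left(153 + 144\right) = 345 \cdot 297 = 102465$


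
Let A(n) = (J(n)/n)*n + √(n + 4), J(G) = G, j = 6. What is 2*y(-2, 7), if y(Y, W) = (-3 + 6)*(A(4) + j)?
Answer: 60 + 12*√2 ≈ 76.971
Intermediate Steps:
A(n) = n + √(4 + n) (A(n) = (n/n)*n + √(n + 4) = 1*n + √(4 + n) = n + √(4 + n))
y(Y, W) = 30 + 6*√2 (y(Y, W) = (-3 + 6)*((4 + √(4 + 4)) + 6) = 3*((4 + √8) + 6) = 3*((4 + 2*√2) + 6) = 3*(10 + 2*√2) = 30 + 6*√2)
2*y(-2, 7) = 2*(30 + 6*√2) = 60 + 12*√2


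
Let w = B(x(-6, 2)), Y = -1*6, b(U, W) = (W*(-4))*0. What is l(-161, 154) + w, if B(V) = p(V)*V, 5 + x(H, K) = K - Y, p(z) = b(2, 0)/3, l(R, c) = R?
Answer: -161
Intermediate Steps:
b(U, W) = 0 (b(U, W) = -4*W*0 = 0)
p(z) = 0 (p(z) = 0/3 = 0*(1/3) = 0)
Y = -6
x(H, K) = 1 + K (x(H, K) = -5 + (K - 1*(-6)) = -5 + (K + 6) = -5 + (6 + K) = 1 + K)
B(V) = 0 (B(V) = 0*V = 0)
w = 0
l(-161, 154) + w = -161 + 0 = -161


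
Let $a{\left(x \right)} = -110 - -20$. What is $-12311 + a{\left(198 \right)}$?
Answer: $-12401$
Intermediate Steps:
$a{\left(x \right)} = -90$ ($a{\left(x \right)} = -110 + 20 = -90$)
$-12311 + a{\left(198 \right)} = -12311 - 90 = -12401$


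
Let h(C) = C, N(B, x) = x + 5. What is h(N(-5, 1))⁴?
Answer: 1296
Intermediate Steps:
N(B, x) = 5 + x
h(N(-5, 1))⁴ = (5 + 1)⁴ = 6⁴ = 1296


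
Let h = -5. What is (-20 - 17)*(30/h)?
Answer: 222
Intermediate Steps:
(-20 - 17)*(30/h) = (-20 - 17)*(30/(-5)) = -1110*(-1)/5 = -37*(-6) = 222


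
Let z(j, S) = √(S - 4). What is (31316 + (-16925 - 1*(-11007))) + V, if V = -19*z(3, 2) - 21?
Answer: 25377 - 19*I*√2 ≈ 25377.0 - 26.87*I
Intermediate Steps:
z(j, S) = √(-4 + S)
V = -21 - 19*I*√2 (V = -19*√(-4 + 2) - 21 = -19*I*√2 - 21 = -21 - 19*I*√2 ≈ -21.0 - 26.87*I)
(31316 + (-16925 - 1*(-11007))) + V = (31316 + (-16925 - 1*(-11007))) + (-21 - 19*I*√2) = (31316 + (-16925 + 11007)) + (-21 - 19*I*√2) = (31316 - 5918) + (-21 - 19*I*√2) = 25398 + (-21 - 19*I*√2) = 25377 - 19*I*√2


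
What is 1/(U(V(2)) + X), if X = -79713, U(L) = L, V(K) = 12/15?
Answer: -5/398561 ≈ -1.2545e-5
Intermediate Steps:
V(K) = 4/5 (V(K) = 12*(1/15) = 4/5)
1/(U(V(2)) + X) = 1/(4/5 - 79713) = 1/(-398561/5) = -5/398561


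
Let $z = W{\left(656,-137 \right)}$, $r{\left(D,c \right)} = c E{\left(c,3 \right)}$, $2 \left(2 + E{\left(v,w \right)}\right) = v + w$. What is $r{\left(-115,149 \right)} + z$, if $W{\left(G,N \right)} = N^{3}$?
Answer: $-2560327$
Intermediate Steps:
$E{\left(v,w \right)} = -2 + \frac{v}{2} + \frac{w}{2}$ ($E{\left(v,w \right)} = -2 + \frac{v + w}{2} = -2 + \left(\frac{v}{2} + \frac{w}{2}\right) = -2 + \frac{v}{2} + \frac{w}{2}$)
$r{\left(D,c \right)} = c \left(- \frac{1}{2} + \frac{c}{2}\right)$ ($r{\left(D,c \right)} = c \left(-2 + \frac{c}{2} + \frac{1}{2} \cdot 3\right) = c \left(-2 + \frac{c}{2} + \frac{3}{2}\right) = c \left(- \frac{1}{2} + \frac{c}{2}\right)$)
$z = -2571353$ ($z = \left(-137\right)^{3} = -2571353$)
$r{\left(-115,149 \right)} + z = \frac{1}{2} \cdot 149 \left(-1 + 149\right) - 2571353 = \frac{1}{2} \cdot 149 \cdot 148 - 2571353 = 11026 - 2571353 = -2560327$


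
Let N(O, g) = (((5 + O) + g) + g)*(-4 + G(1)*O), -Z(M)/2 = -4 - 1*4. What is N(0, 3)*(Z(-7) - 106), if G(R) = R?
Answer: 3960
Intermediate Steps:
Z(M) = 16 (Z(M) = -2*(-4 - 1*4) = -2*(-4 - 4) = -2*(-8) = 16)
N(O, g) = (-4 + O)*(5 + O + 2*g) (N(O, g) = (((5 + O) + g) + g)*(-4 + 1*O) = ((5 + O + g) + g)*(-4 + O) = (5 + O + 2*g)*(-4 + O) = (-4 + O)*(5 + O + 2*g))
N(0, 3)*(Z(-7) - 106) = (-20 + 0 + 0**2 - 8*3 + 2*0*3)*(16 - 106) = (-20 + 0 + 0 - 24 + 0)*(-90) = -44*(-90) = 3960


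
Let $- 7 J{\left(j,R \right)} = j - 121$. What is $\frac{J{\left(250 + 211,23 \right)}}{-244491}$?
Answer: $\frac{340}{1711437} \approx 0.00019866$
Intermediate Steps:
$J{\left(j,R \right)} = \frac{121}{7} - \frac{j}{7}$ ($J{\left(j,R \right)} = - \frac{j - 121}{7} = - \frac{-121 + j}{7} = \frac{121}{7} - \frac{j}{7}$)
$\frac{J{\left(250 + 211,23 \right)}}{-244491} = \frac{\frac{121}{7} - \frac{250 + 211}{7}}{-244491} = \left(\frac{121}{7} - \frac{461}{7}\right) \left(- \frac{1}{244491}\right) = \left(- \frac{340}{7}\right) \left(- \frac{1}{244491}\right) = \frac{340}{1711437}$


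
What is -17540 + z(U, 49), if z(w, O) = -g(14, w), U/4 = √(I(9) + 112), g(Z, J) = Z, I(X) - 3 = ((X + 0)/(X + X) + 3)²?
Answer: -17554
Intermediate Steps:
I(X) = 61/4 (I(X) = 3 + ((X + 0)/(X + X) + 3)² = 3 + (X/((2*X)) + 3)² = 3 + (X*(1/(2*X)) + 3)² = 3 + (½ + 3)² = 3 + (7/2)² = 3 + 49/4 = 61/4)
U = 2*√509 (U = 4*√(61/4 + 112) = 4*√(509/4) = 4*(√509/2) = 2*√509 ≈ 45.122)
z(w, O) = -14 (z(w, O) = -1*14 = -14)
-17540 + z(U, 49) = -17540 - 14 = -17554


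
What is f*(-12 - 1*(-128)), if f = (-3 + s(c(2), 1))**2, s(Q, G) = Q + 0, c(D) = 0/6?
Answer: 1044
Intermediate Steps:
c(D) = 0 (c(D) = 0*(1/6) = 0)
s(Q, G) = Q
f = 9 (f = (-3 + 0)**2 = (-3)**2 = 9)
f*(-12 - 1*(-128)) = 9*(-12 - 1*(-128)) = 9*(-12 + 128) = 9*116 = 1044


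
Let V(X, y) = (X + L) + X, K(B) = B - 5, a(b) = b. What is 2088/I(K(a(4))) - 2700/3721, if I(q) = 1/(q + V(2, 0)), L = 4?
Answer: 54383436/3721 ≈ 14615.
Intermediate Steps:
K(B) = -5 + B
V(X, y) = 4 + 2*X (V(X, y) = (X + 4) + X = (4 + X) + X = 4 + 2*X)
I(q) = 1/(8 + q) (I(q) = 1/(q + (4 + 2*2)) = 1/(q + (4 + 4)) = 1/(q + 8) = 1/(8 + q))
2088/I(K(a(4))) - 2700/3721 = 2088/(1/(8 + (-5 + 4))) - 2700/3721 = 2088/(1/(8 - 1)) - 2700*1/3721 = 2088/(1/7) - 2700/3721 = 2088/(⅐) - 2700/3721 = 2088*7 - 2700/3721 = 14616 - 2700/3721 = 54383436/3721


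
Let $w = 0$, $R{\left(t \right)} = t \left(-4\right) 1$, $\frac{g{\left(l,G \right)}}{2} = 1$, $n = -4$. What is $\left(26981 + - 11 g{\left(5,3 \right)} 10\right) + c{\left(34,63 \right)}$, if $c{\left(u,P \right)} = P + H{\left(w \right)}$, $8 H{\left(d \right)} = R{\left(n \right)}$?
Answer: $26826$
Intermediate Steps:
$g{\left(l,G \right)} = 2$ ($g{\left(l,G \right)} = 2 \cdot 1 = 2$)
$R{\left(t \right)} = - 4 t$ ($R{\left(t \right)} = - 4 t 1 = - 4 t$)
$H{\left(d \right)} = 2$ ($H{\left(d \right)} = \frac{\left(-4\right) \left(-4\right)}{8} = \frac{1}{8} \cdot 16 = 2$)
$c{\left(u,P \right)} = 2 + P$ ($c{\left(u,P \right)} = P + 2 = 2 + P$)
$\left(26981 + - 11 g{\left(5,3 \right)} 10\right) + c{\left(34,63 \right)} = \left(26981 + \left(-11\right) 2 \cdot 10\right) + \left(2 + 63\right) = \left(26981 - 220\right) + 65 = 26761 + 65 = 26826$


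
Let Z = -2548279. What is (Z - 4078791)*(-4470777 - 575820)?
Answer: 33444151580790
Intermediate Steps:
(Z - 4078791)*(-4470777 - 575820) = (-2548279 - 4078791)*(-4470777 - 575820) = -6627070*(-5046597) = 33444151580790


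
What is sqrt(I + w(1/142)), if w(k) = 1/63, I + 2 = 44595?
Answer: 4*sqrt(1229095)/21 ≈ 211.17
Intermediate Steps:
I = 44593 (I = -2 + 44595 = 44593)
w(k) = 1/63
sqrt(I + w(1/142)) = sqrt(44593 + 1/63) = sqrt(2809360/63) = 4*sqrt(1229095)/21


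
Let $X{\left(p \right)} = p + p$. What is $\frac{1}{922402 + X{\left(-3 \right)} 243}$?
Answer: $\frac{1}{920944} \approx 1.0858 \cdot 10^{-6}$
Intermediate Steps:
$X{\left(p \right)} = 2 p$
$\frac{1}{922402 + X{\left(-3 \right)} 243} = \frac{1}{922402 + 2 \left(-3\right) 243} = \frac{1}{922402 - 1458} = \frac{1}{920944}$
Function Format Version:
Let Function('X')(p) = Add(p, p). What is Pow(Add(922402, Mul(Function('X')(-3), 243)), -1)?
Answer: Rational(1, 920944) ≈ 1.0858e-6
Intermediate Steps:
Function('X')(p) = Mul(2, p)
Pow(Add(922402, Mul(Function('X')(-3), 243)), -1) = Pow(Add(922402, Mul(Mul(2, -3), 243)), -1) = Pow(Add(922402, Mul(-6, 243)), -1) = Pow(Add(922402, -1458), -1) = Pow(920944, -1) = Rational(1, 920944)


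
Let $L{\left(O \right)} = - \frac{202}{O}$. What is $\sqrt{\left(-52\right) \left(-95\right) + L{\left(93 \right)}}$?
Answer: $\frac{\sqrt{42707274}}{93} \approx 70.27$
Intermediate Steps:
$\sqrt{\left(-52\right) \left(-95\right) + L{\left(93 \right)}} = \sqrt{\left(-52\right) \left(-95\right) - \frac{202}{93}} = \sqrt{4940 - \frac{202}{93}} = \sqrt{\frac{459218}{93}} = \frac{\sqrt{42707274}}{93}$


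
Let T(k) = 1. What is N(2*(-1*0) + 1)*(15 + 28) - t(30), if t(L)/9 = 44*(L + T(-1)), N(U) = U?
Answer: -12233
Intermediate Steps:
t(L) = 396 + 396*L (t(L) = 9*(44*(L + 1)) = 9*(44*(1 + L)) = 9*(44 + 44*L) = 396 + 396*L)
N(2*(-1*0) + 1)*(15 + 28) - t(30) = (2*(-1*0) + 1)*(15 + 28) - (396 + 396*30) = (2*0 + 1)*43 - (396 + 11880) = (0 + 1)*43 - 1*12276 = 1*43 - 12276 = 43 - 12276 = -12233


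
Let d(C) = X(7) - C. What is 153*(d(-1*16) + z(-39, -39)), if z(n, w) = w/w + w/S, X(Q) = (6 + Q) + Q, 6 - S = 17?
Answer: 68238/11 ≈ 6203.5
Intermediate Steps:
S = -11 (S = 6 - 1*17 = 6 - 17 = -11)
X(Q) = 6 + 2*Q
z(n, w) = 1 - w/11 (z(n, w) = w/w + w/(-11) = 1 + w*(-1/11) = 1 - w/11)
d(C) = 20 - C (d(C) = (6 + 2*7) - C = (6 + 14) - C = 20 - C)
153*(d(-1*16) + z(-39, -39)) = 153*((20 - (-1)*16) + (1 - 1/11*(-39))) = 153*((20 - 1*(-16)) + (1 + 39/11)) = 153*((20 + 16) + 50/11) = 153*(36 + 50/11) = 153*(446/11) = 68238/11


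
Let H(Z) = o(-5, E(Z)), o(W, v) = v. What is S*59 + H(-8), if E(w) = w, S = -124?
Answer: -7324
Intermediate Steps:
H(Z) = Z
S*59 + H(-8) = -124*59 - 8 = -7316 - 8 = -7324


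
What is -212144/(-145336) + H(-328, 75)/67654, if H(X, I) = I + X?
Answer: 1789452521/1229070218 ≈ 1.4559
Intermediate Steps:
-212144/(-145336) + H(-328, 75)/67654 = -212144/(-145336) + (75 - 328)/67654 = -212144*(-1/145336) - 253*1/67654 = 26518/18167 - 253/67654 = 1789452521/1229070218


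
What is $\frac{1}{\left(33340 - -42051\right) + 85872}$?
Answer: $\frac{1}{161263} \approx 6.2011 \cdot 10^{-6}$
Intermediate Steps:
$\frac{1}{\left(33340 - -42051\right) + 85872} = \frac{1}{\left(33340 + 42051\right) + 85872} = \frac{1}{75391 + 85872} = \frac{1}{161263}$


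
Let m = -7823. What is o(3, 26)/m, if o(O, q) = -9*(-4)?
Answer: -36/7823 ≈ -0.0046018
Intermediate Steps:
o(O, q) = 36
o(3, 26)/m = 36/(-7823) = 36*(-1/7823) = -36/7823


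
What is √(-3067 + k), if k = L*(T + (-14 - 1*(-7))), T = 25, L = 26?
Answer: I*√2599 ≈ 50.98*I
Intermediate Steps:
k = 468 (k = 26*(25 + (-14 - 1*(-7))) = 26*(25 + (-14 + 7)) = 26*(25 - 7) = 26*18 = 468)
√(-3067 + k) = √(-3067 + 468) = √(-2599) = I*√2599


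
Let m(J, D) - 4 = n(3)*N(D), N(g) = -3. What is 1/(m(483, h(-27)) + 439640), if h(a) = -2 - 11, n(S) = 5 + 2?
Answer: 1/439623 ≈ 2.2747e-6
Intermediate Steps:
n(S) = 7
h(a) = -13
m(J, D) = -17 (m(J, D) = 4 + 7*(-3) = 4 - 21 = -17)
1/(m(483, h(-27)) + 439640) = 1/(-17 + 439640) = 1/439623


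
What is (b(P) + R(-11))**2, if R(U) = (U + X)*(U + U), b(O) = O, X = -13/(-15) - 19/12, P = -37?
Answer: 43864129/900 ≈ 48738.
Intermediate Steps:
X = -43/60 (X = -13*(-1/15) - 19*1/12 = 13/15 - 19/12 = -43/60 ≈ -0.71667)
R(U) = 2*U*(-43/60 + U) (R(U) = (U - 43/60)*(U + U) = (-43/60 + U)*(2*U) = 2*U*(-43/60 + U))
(b(P) + R(-11))**2 = (-37 + (1/30)*(-11)*(-43 + 60*(-11)))**2 = (-37 + (1/30)*(-11)*(-43 - 660))**2 = (-37 + (1/30)*(-11)*(-703))**2 = (-37 + 7733/30)**2 = (6623/30)**2 = 43864129/900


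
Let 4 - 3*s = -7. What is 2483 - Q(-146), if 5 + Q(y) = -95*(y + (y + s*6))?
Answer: -23162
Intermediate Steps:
s = 11/3 (s = 4/3 - ⅓*(-7) = 4/3 + 7/3 = 11/3 ≈ 3.6667)
Q(y) = -2095 - 190*y (Q(y) = -5 - 95*(y + (y + (11/3)*6)) = -5 - 95*(y + (y + 22)) = -5 - 95*(y + (22 + y)) = -5 - 95*(22 + 2*y) = -5 + (-2090 - 190*y) = -2095 - 190*y)
2483 - Q(-146) = 2483 - (-2095 - 190*(-146)) = 2483 - (-2095 + 27740) = 2483 - 1*25645 = 2483 - 25645 = -23162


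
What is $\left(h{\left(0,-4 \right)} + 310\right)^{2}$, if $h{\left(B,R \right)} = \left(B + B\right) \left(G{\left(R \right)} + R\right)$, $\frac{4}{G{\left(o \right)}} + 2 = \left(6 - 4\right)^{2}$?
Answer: $96100$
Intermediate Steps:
$G{\left(o \right)} = 2$ ($G{\left(o \right)} = \frac{4}{-2 + \left(6 - 4\right)^{2}} = \frac{4}{-2 + 2^{2}} = \frac{4}{-2 + 4} = \frac{4}{2} = 4 \cdot \frac{1}{2} = 2$)
$h{\left(B,R \right)} = 2 B \left(2 + R\right)$ ($h{\left(B,R \right)} = \left(B + B\right) \left(2 + R\right) = 2 B \left(2 + R\right)$)
$\left(h{\left(0,-4 \right)} + 310\right)^{2} = \left(2 \cdot 0 \left(2 - 4\right) + 310\right)^{2} = \left(2 \cdot 0 \left(-2\right) + 310\right)^{2} = \left(0 + 310\right)^{2} = 310^{2} = 96100$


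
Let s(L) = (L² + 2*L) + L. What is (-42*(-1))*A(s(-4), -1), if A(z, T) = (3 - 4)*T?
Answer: 42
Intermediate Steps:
s(L) = L² + 3*L
A(z, T) = -T
(-42*(-1))*A(s(-4), -1) = (-42*(-1))*(-1*(-1)) = 42*1 = 42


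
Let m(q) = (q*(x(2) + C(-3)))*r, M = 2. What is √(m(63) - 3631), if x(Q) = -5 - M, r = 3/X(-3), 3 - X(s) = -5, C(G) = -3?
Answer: I*√15469/2 ≈ 62.187*I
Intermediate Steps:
X(s) = 8 (X(s) = 3 - 1*(-5) = 3 + 5 = 8)
r = 3/8 ≈ 0.37500
x(Q) = -7 (x(Q) = -5 - 1*2 = -5 - 2 = -7)
m(q) = -15*q/4 (m(q) = (q*(-7 - 3))*(3/8) = (q*(-10))*(3/8) = -10*q*(3/8) = -15*q/4)
√(m(63) - 3631) = √(-15/4*63 - 3631) = √(-945/4 - 3631) = √(-15469/4) = I*√15469/2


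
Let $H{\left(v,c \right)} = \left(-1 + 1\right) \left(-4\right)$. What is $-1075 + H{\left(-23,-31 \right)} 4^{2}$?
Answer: $-1075$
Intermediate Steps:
$H{\left(v,c \right)} = 0$ ($H{\left(v,c \right)} = 0 \left(-4\right) = 0$)
$-1075 + H{\left(-23,-31 \right)} 4^{2} = -1075 + 0 \cdot 4^{2} = -1075 + 0 \cdot 16 = -1075 + 0 = -1075$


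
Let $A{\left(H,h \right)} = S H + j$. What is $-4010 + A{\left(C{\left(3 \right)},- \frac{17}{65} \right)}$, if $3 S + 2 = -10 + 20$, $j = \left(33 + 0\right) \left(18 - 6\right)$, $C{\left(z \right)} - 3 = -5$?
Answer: $- \frac{10858}{3} \approx -3619.3$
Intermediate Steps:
$C{\left(z \right)} = -2$ ($C{\left(z \right)} = 3 - 5 = -2$)
$j = 396$ ($j = 33 \cdot 12 = 396$)
$S = \frac{8}{3}$ ($S = - \frac{2}{3} + \frac{-10 + 20}{3} = - \frac{2}{3} + \frac{1}{3} \cdot 10 = - \frac{2}{3} + \frac{10}{3} = \frac{8}{3} \approx 2.6667$)
$A{\left(H,h \right)} = 396 + \frac{8 H}{3}$ ($A{\left(H,h \right)} = \frac{8 H}{3} + 396 = 396 + \frac{8 H}{3}$)
$-4010 + A{\left(C{\left(3 \right)},- \frac{17}{65} \right)} = -4010 + \left(396 + \frac{8}{3} \left(-2\right)\right) = -4010 + \left(396 - \frac{16}{3}\right) = -4010 + \frac{1172}{3} = - \frac{10858}{3}$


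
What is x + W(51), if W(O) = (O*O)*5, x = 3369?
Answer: 16374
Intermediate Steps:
W(O) = 5*O² (W(O) = O²*5 = 5*O²)
x + W(51) = 3369 + 5*51² = 3369 + 5*2601 = 3369 + 13005 = 16374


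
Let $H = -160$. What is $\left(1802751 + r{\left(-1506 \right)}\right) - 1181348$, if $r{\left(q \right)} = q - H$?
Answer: $620057$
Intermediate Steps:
$r{\left(q \right)} = 160 + q$ ($r{\left(q \right)} = q - -160 = q + 160 = 160 + q$)
$\left(1802751 + r{\left(-1506 \right)}\right) - 1181348 = \left(1802751 + \left(160 - 1506\right)\right) - 1181348 = \left(1802751 - 1346\right) - 1181348 = 1801405 - 1181348 = 620057$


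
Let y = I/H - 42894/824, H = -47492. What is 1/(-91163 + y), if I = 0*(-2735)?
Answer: -412/37580603 ≈ -1.0963e-5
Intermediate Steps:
I = 0
y = -21447/412 (y = 0/(-47492) - 42894/824 = 0*(-1/47492) - 42894*1/824 = 0 - 21447/412 = -21447/412 ≈ -52.056)
1/(-91163 + y) = 1/(-91163 - 21447/412) = 1/(-37580603/412) = -412/37580603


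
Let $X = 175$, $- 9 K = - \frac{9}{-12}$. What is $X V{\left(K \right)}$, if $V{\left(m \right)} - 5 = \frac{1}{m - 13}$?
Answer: $\frac{135275}{157} \approx 861.62$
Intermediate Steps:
$K = - \frac{1}{12}$ ($K = - \frac{\left(-9\right) \frac{1}{-12}}{9} = - \frac{\left(-9\right) \left(- \frac{1}{12}\right)}{9} = \left(- \frac{1}{9}\right) \frac{3}{4} = - \frac{1}{12} \approx -0.083333$)
$V{\left(m \right)} = 5 + \frac{1}{-13 + m}$ ($V{\left(m \right)} = 5 + \frac{1}{m - 13} = 5 + \frac{1}{-13 + m}$)
$X V{\left(K \right)} = 175 \frac{-64 + 5 \left(- \frac{1}{12}\right)}{-13 - \frac{1}{12}} = 175 \frac{-64 - \frac{5}{12}}{- \frac{157}{12}} = 175 \left(\left(- \frac{12}{157}\right) \left(- \frac{773}{12}\right)\right) = 175 \cdot \frac{773}{157} = \frac{135275}{157}$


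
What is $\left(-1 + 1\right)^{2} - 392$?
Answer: $-392$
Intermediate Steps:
$\left(-1 + 1\right)^{2} - 392 = 0^{2} - 392 = 0 - 392 = -392$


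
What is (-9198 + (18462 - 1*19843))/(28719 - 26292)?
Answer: -10579/2427 ≈ -4.3589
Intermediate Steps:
(-9198 + (18462 - 1*19843))/(28719 - 26292) = (-9198 + (18462 - 19843))/2427 = (-9198 - 1381)*(1/2427) = -10579*1/2427 = -10579/2427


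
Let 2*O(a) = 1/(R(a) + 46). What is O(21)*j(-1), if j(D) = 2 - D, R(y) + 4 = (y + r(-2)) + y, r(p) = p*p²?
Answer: 3/152 ≈ 0.019737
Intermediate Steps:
r(p) = p³
R(y) = -12 + 2*y (R(y) = -4 + ((y + (-2)³) + y) = -4 + ((y - 8) + y) = -4 + ((-8 + y) + y) = -4 + (-8 + 2*y) = -12 + 2*y)
O(a) = 1/(2*(34 + 2*a)) (O(a) = 1/(2*((-12 + 2*a) + 46)) = 1/(2*(34 + 2*a)))
O(21)*j(-1) = (1/(4*(17 + 21)))*(2 - 1*(-1)) = ((¼)/38)*(2 + 1) = ((¼)*(1/38))*3 = (1/152)*3 = 3/152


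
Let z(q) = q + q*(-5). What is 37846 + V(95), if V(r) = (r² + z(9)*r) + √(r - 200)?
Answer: 43451 + I*√105 ≈ 43451.0 + 10.247*I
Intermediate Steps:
z(q) = -4*q (z(q) = q - 5*q = -4*q)
V(r) = r² + √(-200 + r) - 36*r (V(r) = (r² + (-4*9)*r) + √(r - 200) = (r² - 36*r) + √(-200 + r) = r² + √(-200 + r) - 36*r)
37846 + V(95) = 37846 + (95² + √(-200 + 95) - 36*95) = 37846 + (9025 + √(-105) - 3420) = 37846 + (9025 + I*√105 - 3420) = 37846 + (5605 + I*√105) = 43451 + I*√105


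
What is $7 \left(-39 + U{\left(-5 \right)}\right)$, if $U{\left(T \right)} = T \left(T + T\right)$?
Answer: $77$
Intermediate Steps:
$U{\left(T \right)} = 2 T^{2}$ ($U{\left(T \right)} = T 2 T = 2 T^{2}$)
$7 \left(-39 + U{\left(-5 \right)}\right) = 7 \left(-39 + 2 \left(-5\right)^{2}\right) = 7 \left(-39 + 2 \cdot 25\right) = 7 \left(-39 + 50\right) = 7 \cdot 11 = 77$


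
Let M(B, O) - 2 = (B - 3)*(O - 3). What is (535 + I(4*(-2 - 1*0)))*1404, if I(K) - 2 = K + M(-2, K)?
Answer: 822744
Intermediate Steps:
M(B, O) = 2 + (-3 + B)*(-3 + O) (M(B, O) = 2 + (B - 3)*(O - 3) = 2 + (-3 + B)*(-3 + O))
I(K) = 19 - 4*K (I(K) = 2 + (K + (11 - 3*(-2) - 3*K - 2*K)) = 2 + (K + (11 + 6 - 3*K - 2*K)) = 2 + (K + (17 - 5*K)) = 2 + (17 - 4*K) = 19 - 4*K)
(535 + I(4*(-2 - 1*0)))*1404 = (535 + (19 - 16*(-2 - 1*0)))*1404 = (535 + (19 - 16*(-2 + 0)))*1404 = (535 + (19 - 16*(-2)))*1404 = (535 + (19 - 4*(-8)))*1404 = (535 + (19 + 32))*1404 = (535 + 51)*1404 = 586*1404 = 822744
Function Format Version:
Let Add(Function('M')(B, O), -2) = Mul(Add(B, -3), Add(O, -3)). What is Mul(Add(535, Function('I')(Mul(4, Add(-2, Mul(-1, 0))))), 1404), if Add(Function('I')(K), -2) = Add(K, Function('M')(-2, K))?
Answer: 822744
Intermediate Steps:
Function('M')(B, O) = Add(2, Mul(Add(-3, B), Add(-3, O))) (Function('M')(B, O) = Add(2, Mul(Add(B, -3), Add(O, -3))) = Add(2, Mul(Add(-3, B), Add(-3, O))))
Function('I')(K) = Add(19, Mul(-4, K)) (Function('I')(K) = Add(2, Add(K, Add(11, Mul(-3, -2), Mul(-3, K), Mul(-2, K)))) = Add(2, Add(K, Add(11, 6, Mul(-3, K), Mul(-2, K)))) = Add(2, Add(K, Add(17, Mul(-5, K)))) = Add(2, Add(17, Mul(-4, K))) = Add(19, Mul(-4, K)))
Mul(Add(535, Function('I')(Mul(4, Add(-2, Mul(-1, 0))))), 1404) = Mul(Add(535, Add(19, Mul(-4, Mul(4, Add(-2, Mul(-1, 0)))))), 1404) = Mul(Add(535, Add(19, Mul(-4, Mul(4, Add(-2, 0))))), 1404) = Mul(Add(535, Add(19, Mul(-4, Mul(4, -2)))), 1404) = Mul(Add(535, Add(19, Mul(-4, -8))), 1404) = Mul(Add(535, Add(19, 32)), 1404) = Mul(Add(535, 51), 1404) = Mul(586, 1404) = 822744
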